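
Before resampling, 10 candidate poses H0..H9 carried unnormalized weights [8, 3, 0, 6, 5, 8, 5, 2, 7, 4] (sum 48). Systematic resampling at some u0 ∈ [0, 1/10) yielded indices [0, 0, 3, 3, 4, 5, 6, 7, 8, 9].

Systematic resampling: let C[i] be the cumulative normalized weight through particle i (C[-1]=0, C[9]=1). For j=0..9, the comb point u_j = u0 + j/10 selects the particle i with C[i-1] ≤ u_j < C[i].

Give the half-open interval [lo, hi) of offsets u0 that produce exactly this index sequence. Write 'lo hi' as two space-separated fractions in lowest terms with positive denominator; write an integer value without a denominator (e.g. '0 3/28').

C = [1/6, 11/48, 11/48, 17/48, 11/24, 5/8, 35/48, 37/48, 11/12, 1]
j=0 picked index 0: u0 ∈ [0, 1/6)
j=1 picked index 0: u0 ∈ [-1/10, 1/15)
j=2 picked index 3: u0 ∈ [7/240, 37/240)
j=3 picked index 3: u0 ∈ [-17/240, 13/240)
j=4 picked index 4: u0 ∈ [-11/240, 7/120)
j=5 picked index 5: u0 ∈ [-1/24, 1/8)
j=6 picked index 6: u0 ∈ [1/40, 31/240)
j=7 picked index 7: u0 ∈ [7/240, 17/240)
j=8 picked index 8: u0 ∈ [-7/240, 7/60)
j=9 picked index 9: u0 ∈ [1/60, 1/10)
intersection: [7/240, 13/240)

7/240 13/240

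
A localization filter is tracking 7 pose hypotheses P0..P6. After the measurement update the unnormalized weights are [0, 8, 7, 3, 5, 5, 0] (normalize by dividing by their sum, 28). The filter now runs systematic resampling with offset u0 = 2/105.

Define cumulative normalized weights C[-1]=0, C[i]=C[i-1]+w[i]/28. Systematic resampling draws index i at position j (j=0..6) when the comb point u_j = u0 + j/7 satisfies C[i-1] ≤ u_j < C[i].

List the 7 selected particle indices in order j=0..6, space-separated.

1 1 2 2 3 4 5

C = [0, 2/7, 15/28, 9/14, 23/28, 1, 1]
j=0: u_0=2/105 ∈ [0, 2/7) → index 1
j=1: u_1=17/105 ∈ [0, 2/7) → index 1
j=2: u_2=32/105 ∈ [2/7, 15/28) → index 2
j=3: u_3=47/105 ∈ [2/7, 15/28) → index 2
j=4: u_4=62/105 ∈ [15/28, 9/14) → index 3
j=5: u_5=11/15 ∈ [9/14, 23/28) → index 4
j=6: u_6=92/105 ∈ [23/28, 1) → index 5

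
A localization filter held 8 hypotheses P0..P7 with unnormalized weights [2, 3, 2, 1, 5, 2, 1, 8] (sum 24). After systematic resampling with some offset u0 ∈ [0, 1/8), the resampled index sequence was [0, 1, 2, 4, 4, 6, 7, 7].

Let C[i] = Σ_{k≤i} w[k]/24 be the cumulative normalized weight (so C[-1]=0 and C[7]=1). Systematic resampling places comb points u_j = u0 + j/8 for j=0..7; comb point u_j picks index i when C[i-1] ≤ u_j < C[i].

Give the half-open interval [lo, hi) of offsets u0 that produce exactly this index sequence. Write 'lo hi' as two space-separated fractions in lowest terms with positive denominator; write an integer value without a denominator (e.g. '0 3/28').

C = [1/12, 5/24, 7/24, 1/3, 13/24, 5/8, 2/3, 1]
j=0 picked index 0: u0 ∈ [0, 1/12)
j=1 picked index 1: u0 ∈ [-1/24, 1/12)
j=2 picked index 2: u0 ∈ [-1/24, 1/24)
j=3 picked index 4: u0 ∈ [-1/24, 1/6)
j=4 picked index 4: u0 ∈ [-1/6, 1/24)
j=5 picked index 6: u0 ∈ [0, 1/24)
j=6 picked index 7: u0 ∈ [-1/12, 1/4)
j=7 picked index 7: u0 ∈ [-5/24, 1/8)
intersection: [0, 1/24)

0 1/24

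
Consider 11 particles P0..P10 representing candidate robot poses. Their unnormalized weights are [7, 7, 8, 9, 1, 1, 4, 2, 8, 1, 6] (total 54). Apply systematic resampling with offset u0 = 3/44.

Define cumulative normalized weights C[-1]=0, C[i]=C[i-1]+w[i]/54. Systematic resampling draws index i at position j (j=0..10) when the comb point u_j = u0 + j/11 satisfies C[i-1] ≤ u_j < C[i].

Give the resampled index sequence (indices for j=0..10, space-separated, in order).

C = [7/54, 7/27, 11/27, 31/54, 16/27, 11/18, 37/54, 13/18, 47/54, 8/9, 1]
j=0: u_0=3/44 ∈ [0, 7/54) → index 0
j=1: u_1=7/44 ∈ [7/54, 7/27) → index 1
j=2: u_2=1/4 ∈ [7/54, 7/27) → index 1
j=3: u_3=15/44 ∈ [7/27, 11/27) → index 2
j=4: u_4=19/44 ∈ [11/27, 31/54) → index 3
j=5: u_5=23/44 ∈ [11/27, 31/54) → index 3
j=6: u_6=27/44 ∈ [11/18, 37/54) → index 6
j=7: u_7=31/44 ∈ [37/54, 13/18) → index 7
j=8: u_8=35/44 ∈ [13/18, 47/54) → index 8
j=9: u_9=39/44 ∈ [47/54, 8/9) → index 9
j=10: u_10=43/44 ∈ [8/9, 1) → index 10

0 1 1 2 3 3 6 7 8 9 10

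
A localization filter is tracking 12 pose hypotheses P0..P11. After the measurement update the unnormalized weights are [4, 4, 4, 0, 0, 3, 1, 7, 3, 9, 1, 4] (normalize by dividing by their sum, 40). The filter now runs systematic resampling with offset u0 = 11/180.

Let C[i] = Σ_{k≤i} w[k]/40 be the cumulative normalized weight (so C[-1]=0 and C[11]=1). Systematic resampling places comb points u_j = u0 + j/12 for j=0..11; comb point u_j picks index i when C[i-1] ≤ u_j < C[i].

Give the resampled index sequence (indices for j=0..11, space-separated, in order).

C = [1/10, 1/5, 3/10, 3/10, 3/10, 3/8, 2/5, 23/40, 13/20, 7/8, 9/10, 1]
j=0: u_0=11/180 ∈ [0, 1/10) → index 0
j=1: u_1=13/90 ∈ [1/10, 1/5) → index 1
j=2: u_2=41/180 ∈ [1/5, 3/10) → index 2
j=3: u_3=14/45 ∈ [3/10, 3/8) → index 5
j=4: u_4=71/180 ∈ [3/8, 2/5) → index 6
j=5: u_5=43/90 ∈ [2/5, 23/40) → index 7
j=6: u_6=101/180 ∈ [2/5, 23/40) → index 7
j=7: u_7=29/45 ∈ [23/40, 13/20) → index 8
j=8: u_8=131/180 ∈ [13/20, 7/8) → index 9
j=9: u_9=73/90 ∈ [13/20, 7/8) → index 9
j=10: u_10=161/180 ∈ [7/8, 9/10) → index 10
j=11: u_11=44/45 ∈ [9/10, 1) → index 11

0 1 2 5 6 7 7 8 9 9 10 11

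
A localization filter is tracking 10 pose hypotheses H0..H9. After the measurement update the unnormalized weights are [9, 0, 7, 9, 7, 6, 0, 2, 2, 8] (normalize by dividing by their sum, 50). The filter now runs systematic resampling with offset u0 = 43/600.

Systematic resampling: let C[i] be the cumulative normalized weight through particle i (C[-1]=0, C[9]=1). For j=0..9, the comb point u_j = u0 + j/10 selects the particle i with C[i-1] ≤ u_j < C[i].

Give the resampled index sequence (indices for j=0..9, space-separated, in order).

0 0 2 3 3 4 5 7 9 9

C = [9/50, 9/50, 8/25, 1/2, 16/25, 19/25, 19/25, 4/5, 21/25, 1]
j=0: u_0=43/600 ∈ [0, 9/50) → index 0
j=1: u_1=103/600 ∈ [0, 9/50) → index 0
j=2: u_2=163/600 ∈ [9/50, 8/25) → index 2
j=3: u_3=223/600 ∈ [8/25, 1/2) → index 3
j=4: u_4=283/600 ∈ [8/25, 1/2) → index 3
j=5: u_5=343/600 ∈ [1/2, 16/25) → index 4
j=6: u_6=403/600 ∈ [16/25, 19/25) → index 5
j=7: u_7=463/600 ∈ [19/25, 4/5) → index 7
j=8: u_8=523/600 ∈ [21/25, 1) → index 9
j=9: u_9=583/600 ∈ [21/25, 1) → index 9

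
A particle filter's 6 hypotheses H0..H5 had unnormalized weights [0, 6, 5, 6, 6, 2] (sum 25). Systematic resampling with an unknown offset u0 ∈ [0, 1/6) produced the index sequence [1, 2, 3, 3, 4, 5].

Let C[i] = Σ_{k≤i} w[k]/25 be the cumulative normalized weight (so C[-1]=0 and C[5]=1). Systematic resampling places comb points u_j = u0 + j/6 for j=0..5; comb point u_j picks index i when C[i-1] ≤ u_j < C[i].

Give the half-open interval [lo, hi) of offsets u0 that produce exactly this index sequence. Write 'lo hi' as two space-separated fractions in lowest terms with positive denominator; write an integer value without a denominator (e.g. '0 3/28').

8/75 1/6

C = [0, 6/25, 11/25, 17/25, 23/25, 1]
j=0 picked index 1: u0 ∈ [0, 6/25)
j=1 picked index 2: u0 ∈ [11/150, 41/150)
j=2 picked index 3: u0 ∈ [8/75, 26/75)
j=3 picked index 3: u0 ∈ [-3/50, 9/50)
j=4 picked index 4: u0 ∈ [1/75, 19/75)
j=5 picked index 5: u0 ∈ [13/150, 1/6)
intersection: [8/75, 1/6)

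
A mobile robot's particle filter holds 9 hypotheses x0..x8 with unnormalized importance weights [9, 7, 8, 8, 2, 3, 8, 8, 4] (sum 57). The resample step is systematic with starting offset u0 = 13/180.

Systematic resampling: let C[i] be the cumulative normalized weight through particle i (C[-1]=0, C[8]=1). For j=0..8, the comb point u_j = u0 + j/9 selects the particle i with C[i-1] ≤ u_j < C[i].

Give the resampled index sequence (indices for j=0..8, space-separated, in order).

0 1 2 2 3 5 6 7 8

C = [3/19, 16/57, 8/19, 32/57, 34/57, 37/57, 15/19, 53/57, 1]
j=0: u_0=13/180 ∈ [0, 3/19) → index 0
j=1: u_1=11/60 ∈ [3/19, 16/57) → index 1
j=2: u_2=53/180 ∈ [16/57, 8/19) → index 2
j=3: u_3=73/180 ∈ [16/57, 8/19) → index 2
j=4: u_4=31/60 ∈ [8/19, 32/57) → index 3
j=5: u_5=113/180 ∈ [34/57, 37/57) → index 5
j=6: u_6=133/180 ∈ [37/57, 15/19) → index 6
j=7: u_7=17/20 ∈ [15/19, 53/57) → index 7
j=8: u_8=173/180 ∈ [53/57, 1) → index 8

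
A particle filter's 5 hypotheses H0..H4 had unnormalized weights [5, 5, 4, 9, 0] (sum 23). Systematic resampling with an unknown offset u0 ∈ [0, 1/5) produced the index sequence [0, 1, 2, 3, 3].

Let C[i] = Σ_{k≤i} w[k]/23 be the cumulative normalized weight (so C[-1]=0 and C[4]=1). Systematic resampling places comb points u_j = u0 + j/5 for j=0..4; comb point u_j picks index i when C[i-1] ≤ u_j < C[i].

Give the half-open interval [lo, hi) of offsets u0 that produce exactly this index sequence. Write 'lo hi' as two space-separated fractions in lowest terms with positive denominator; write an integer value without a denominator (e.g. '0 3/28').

C = [5/23, 10/23, 14/23, 1, 1]
j=0 picked index 0: u0 ∈ [0, 5/23)
j=1 picked index 1: u0 ∈ [2/115, 27/115)
j=2 picked index 2: u0 ∈ [4/115, 24/115)
j=3 picked index 3: u0 ∈ [1/115, 2/5)
j=4 picked index 3: u0 ∈ [-22/115, 1/5)
intersection: [4/115, 1/5)

4/115 1/5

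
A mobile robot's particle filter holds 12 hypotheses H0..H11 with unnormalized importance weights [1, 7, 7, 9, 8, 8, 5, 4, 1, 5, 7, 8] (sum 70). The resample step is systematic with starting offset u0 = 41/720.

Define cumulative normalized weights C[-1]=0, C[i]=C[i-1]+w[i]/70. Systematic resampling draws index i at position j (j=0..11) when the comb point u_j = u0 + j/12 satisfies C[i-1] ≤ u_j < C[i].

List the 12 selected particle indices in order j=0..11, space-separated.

1 2 3 3 4 5 5 6 9 10 11 11

C = [1/70, 4/35, 3/14, 12/35, 16/35, 4/7, 9/14, 7/10, 5/7, 11/14, 31/35, 1]
j=0: u_0=41/720 ∈ [1/70, 4/35) → index 1
j=1: u_1=101/720 ∈ [4/35, 3/14) → index 2
j=2: u_2=161/720 ∈ [3/14, 12/35) → index 3
j=3: u_3=221/720 ∈ [3/14, 12/35) → index 3
j=4: u_4=281/720 ∈ [12/35, 16/35) → index 4
j=5: u_5=341/720 ∈ [16/35, 4/7) → index 5
j=6: u_6=401/720 ∈ [16/35, 4/7) → index 5
j=7: u_7=461/720 ∈ [4/7, 9/14) → index 6
j=8: u_8=521/720 ∈ [5/7, 11/14) → index 9
j=9: u_9=581/720 ∈ [11/14, 31/35) → index 10
j=10: u_10=641/720 ∈ [31/35, 1) → index 11
j=11: u_11=701/720 ∈ [31/35, 1) → index 11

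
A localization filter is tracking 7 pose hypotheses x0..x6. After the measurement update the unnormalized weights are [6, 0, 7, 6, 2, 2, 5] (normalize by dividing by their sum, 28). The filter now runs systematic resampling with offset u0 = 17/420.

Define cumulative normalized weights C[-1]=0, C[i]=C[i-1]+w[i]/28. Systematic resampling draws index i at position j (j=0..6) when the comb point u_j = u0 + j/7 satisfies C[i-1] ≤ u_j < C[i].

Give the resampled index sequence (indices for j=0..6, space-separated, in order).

C = [3/14, 3/14, 13/28, 19/28, 3/4, 23/28, 1]
j=0: u_0=17/420 ∈ [0, 3/14) → index 0
j=1: u_1=11/60 ∈ [0, 3/14) → index 0
j=2: u_2=137/420 ∈ [3/14, 13/28) → index 2
j=3: u_3=197/420 ∈ [13/28, 19/28) → index 3
j=4: u_4=257/420 ∈ [13/28, 19/28) → index 3
j=5: u_5=317/420 ∈ [3/4, 23/28) → index 5
j=6: u_6=377/420 ∈ [23/28, 1) → index 6

0 0 2 3 3 5 6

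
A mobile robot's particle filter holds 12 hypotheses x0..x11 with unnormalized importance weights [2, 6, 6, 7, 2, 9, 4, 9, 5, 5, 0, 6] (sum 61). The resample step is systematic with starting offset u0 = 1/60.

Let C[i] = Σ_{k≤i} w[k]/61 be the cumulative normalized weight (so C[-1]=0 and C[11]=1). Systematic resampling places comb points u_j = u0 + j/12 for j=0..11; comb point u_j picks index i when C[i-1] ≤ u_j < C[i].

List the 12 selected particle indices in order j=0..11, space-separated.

0 1 2 3 4 5 5 7 7 8 9 11

C = [2/61, 8/61, 14/61, 21/61, 23/61, 32/61, 36/61, 45/61, 50/61, 55/61, 55/61, 1]
j=0: u_0=1/60 ∈ [0, 2/61) → index 0
j=1: u_1=1/10 ∈ [2/61, 8/61) → index 1
j=2: u_2=11/60 ∈ [8/61, 14/61) → index 2
j=3: u_3=4/15 ∈ [14/61, 21/61) → index 3
j=4: u_4=7/20 ∈ [21/61, 23/61) → index 4
j=5: u_5=13/30 ∈ [23/61, 32/61) → index 5
j=6: u_6=31/60 ∈ [23/61, 32/61) → index 5
j=7: u_7=3/5 ∈ [36/61, 45/61) → index 7
j=8: u_8=41/60 ∈ [36/61, 45/61) → index 7
j=9: u_9=23/30 ∈ [45/61, 50/61) → index 8
j=10: u_10=17/20 ∈ [50/61, 55/61) → index 9
j=11: u_11=14/15 ∈ [55/61, 1) → index 11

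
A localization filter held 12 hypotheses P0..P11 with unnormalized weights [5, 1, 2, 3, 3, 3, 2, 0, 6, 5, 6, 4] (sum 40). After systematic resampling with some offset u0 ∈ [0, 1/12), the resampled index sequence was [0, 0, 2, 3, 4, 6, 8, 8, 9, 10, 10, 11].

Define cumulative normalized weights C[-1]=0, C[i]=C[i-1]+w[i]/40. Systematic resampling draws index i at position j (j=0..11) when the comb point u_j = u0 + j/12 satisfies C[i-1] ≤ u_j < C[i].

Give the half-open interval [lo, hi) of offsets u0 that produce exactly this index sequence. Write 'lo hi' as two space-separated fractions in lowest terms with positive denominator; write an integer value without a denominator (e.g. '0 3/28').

C = [1/8, 3/20, 1/5, 11/40, 7/20, 17/40, 19/40, 19/40, 5/8, 3/4, 9/10, 1]
j=0 picked index 0: u0 ∈ [0, 1/8)
j=1 picked index 0: u0 ∈ [-1/12, 1/24)
j=2 picked index 2: u0 ∈ [-1/60, 1/30)
j=3 picked index 3: u0 ∈ [-1/20, 1/40)
j=4 picked index 4: u0 ∈ [-7/120, 1/60)
j=5 picked index 6: u0 ∈ [1/120, 7/120)
j=6 picked index 8: u0 ∈ [-1/40, 1/8)
j=7 picked index 8: u0 ∈ [-13/120, 1/24)
j=8 picked index 9: u0 ∈ [-1/24, 1/12)
j=9 picked index 10: u0 ∈ [0, 3/20)
j=10 picked index 10: u0 ∈ [-1/12, 1/15)
j=11 picked index 11: u0 ∈ [-1/60, 1/12)
intersection: [1/120, 1/60)

1/120 1/60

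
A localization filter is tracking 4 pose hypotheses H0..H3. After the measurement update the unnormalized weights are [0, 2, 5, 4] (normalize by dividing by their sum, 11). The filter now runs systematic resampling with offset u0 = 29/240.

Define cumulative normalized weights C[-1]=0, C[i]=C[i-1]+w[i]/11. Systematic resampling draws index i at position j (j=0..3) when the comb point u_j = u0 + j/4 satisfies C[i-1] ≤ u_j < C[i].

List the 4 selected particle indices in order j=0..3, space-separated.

1 2 2 3

C = [0, 2/11, 7/11, 1]
j=0: u_0=29/240 ∈ [0, 2/11) → index 1
j=1: u_1=89/240 ∈ [2/11, 7/11) → index 2
j=2: u_2=149/240 ∈ [2/11, 7/11) → index 2
j=3: u_3=209/240 ∈ [7/11, 1) → index 3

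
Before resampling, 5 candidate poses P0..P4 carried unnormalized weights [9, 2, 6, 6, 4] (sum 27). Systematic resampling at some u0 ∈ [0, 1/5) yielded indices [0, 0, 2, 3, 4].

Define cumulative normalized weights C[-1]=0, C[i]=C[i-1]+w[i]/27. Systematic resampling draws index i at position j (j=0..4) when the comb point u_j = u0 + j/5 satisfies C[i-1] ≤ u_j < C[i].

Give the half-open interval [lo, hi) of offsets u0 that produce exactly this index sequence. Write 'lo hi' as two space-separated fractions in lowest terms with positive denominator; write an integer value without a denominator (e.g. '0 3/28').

C = [1/3, 11/27, 17/27, 23/27, 1]
j=0 picked index 0: u0 ∈ [0, 1/3)
j=1 picked index 0: u0 ∈ [-1/5, 2/15)
j=2 picked index 2: u0 ∈ [1/135, 31/135)
j=3 picked index 3: u0 ∈ [4/135, 34/135)
j=4 picked index 4: u0 ∈ [7/135, 1/5)
intersection: [7/135, 2/15)

7/135 2/15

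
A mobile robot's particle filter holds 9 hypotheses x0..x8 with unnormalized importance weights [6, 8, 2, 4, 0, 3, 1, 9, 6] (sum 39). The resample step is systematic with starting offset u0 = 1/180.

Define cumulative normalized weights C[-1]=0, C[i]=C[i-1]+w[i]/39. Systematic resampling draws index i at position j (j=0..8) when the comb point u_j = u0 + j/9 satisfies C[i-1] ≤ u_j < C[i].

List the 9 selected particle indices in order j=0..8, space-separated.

0 0 1 1 3 5 7 7 8

C = [2/13, 14/39, 16/39, 20/39, 20/39, 23/39, 8/13, 11/13, 1]
j=0: u_0=1/180 ∈ [0, 2/13) → index 0
j=1: u_1=7/60 ∈ [0, 2/13) → index 0
j=2: u_2=41/180 ∈ [2/13, 14/39) → index 1
j=3: u_3=61/180 ∈ [2/13, 14/39) → index 1
j=4: u_4=9/20 ∈ [16/39, 20/39) → index 3
j=5: u_5=101/180 ∈ [20/39, 23/39) → index 5
j=6: u_6=121/180 ∈ [8/13, 11/13) → index 7
j=7: u_7=47/60 ∈ [8/13, 11/13) → index 7
j=8: u_8=161/180 ∈ [11/13, 1) → index 8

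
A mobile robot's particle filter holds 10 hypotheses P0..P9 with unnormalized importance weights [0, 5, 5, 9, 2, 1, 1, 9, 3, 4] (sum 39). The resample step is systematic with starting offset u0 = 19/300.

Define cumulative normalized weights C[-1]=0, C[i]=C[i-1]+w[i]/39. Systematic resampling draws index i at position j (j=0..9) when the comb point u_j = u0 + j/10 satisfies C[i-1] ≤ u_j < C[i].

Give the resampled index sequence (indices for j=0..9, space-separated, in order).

1 2 3 3 3 5 7 7 8 9

C = [0, 5/39, 10/39, 19/39, 7/13, 22/39, 23/39, 32/39, 35/39, 1]
j=0: u_0=19/300 ∈ [0, 5/39) → index 1
j=1: u_1=49/300 ∈ [5/39, 10/39) → index 2
j=2: u_2=79/300 ∈ [10/39, 19/39) → index 3
j=3: u_3=109/300 ∈ [10/39, 19/39) → index 3
j=4: u_4=139/300 ∈ [10/39, 19/39) → index 3
j=5: u_5=169/300 ∈ [7/13, 22/39) → index 5
j=6: u_6=199/300 ∈ [23/39, 32/39) → index 7
j=7: u_7=229/300 ∈ [23/39, 32/39) → index 7
j=8: u_8=259/300 ∈ [32/39, 35/39) → index 8
j=9: u_9=289/300 ∈ [35/39, 1) → index 9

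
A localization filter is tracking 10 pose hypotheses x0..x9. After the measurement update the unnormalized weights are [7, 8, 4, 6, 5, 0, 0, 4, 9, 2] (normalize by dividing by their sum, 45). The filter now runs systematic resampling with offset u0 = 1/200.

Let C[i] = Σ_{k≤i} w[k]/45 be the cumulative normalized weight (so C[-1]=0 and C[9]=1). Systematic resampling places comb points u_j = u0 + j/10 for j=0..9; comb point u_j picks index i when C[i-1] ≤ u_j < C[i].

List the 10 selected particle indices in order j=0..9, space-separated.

C = [7/45, 1/3, 19/45, 5/9, 2/3, 2/3, 2/3, 34/45, 43/45, 1]
j=0: u_0=1/200 ∈ [0, 7/45) → index 0
j=1: u_1=21/200 ∈ [0, 7/45) → index 0
j=2: u_2=41/200 ∈ [7/45, 1/3) → index 1
j=3: u_3=61/200 ∈ [7/45, 1/3) → index 1
j=4: u_4=81/200 ∈ [1/3, 19/45) → index 2
j=5: u_5=101/200 ∈ [19/45, 5/9) → index 3
j=6: u_6=121/200 ∈ [5/9, 2/3) → index 4
j=7: u_7=141/200 ∈ [2/3, 34/45) → index 7
j=8: u_8=161/200 ∈ [34/45, 43/45) → index 8
j=9: u_9=181/200 ∈ [34/45, 43/45) → index 8

0 0 1 1 2 3 4 7 8 8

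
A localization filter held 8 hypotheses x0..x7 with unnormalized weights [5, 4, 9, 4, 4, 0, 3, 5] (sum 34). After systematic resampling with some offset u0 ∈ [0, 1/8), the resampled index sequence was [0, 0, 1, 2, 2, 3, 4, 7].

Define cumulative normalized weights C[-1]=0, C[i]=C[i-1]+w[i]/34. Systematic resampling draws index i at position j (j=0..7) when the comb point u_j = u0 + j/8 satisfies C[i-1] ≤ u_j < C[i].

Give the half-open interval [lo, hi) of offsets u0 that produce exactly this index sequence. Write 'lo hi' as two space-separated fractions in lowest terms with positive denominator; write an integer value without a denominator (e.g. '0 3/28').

C = [5/34, 9/34, 9/17, 11/17, 13/17, 13/17, 29/34, 1]
j=0 picked index 0: u0 ∈ [0, 5/34)
j=1 picked index 0: u0 ∈ [-1/8, 3/136)
j=2 picked index 1: u0 ∈ [-7/68, 1/68)
j=3 picked index 2: u0 ∈ [-15/136, 21/136)
j=4 picked index 2: u0 ∈ [-4/17, 1/34)
j=5 picked index 3: u0 ∈ [-13/136, 3/136)
j=6 picked index 4: u0 ∈ [-7/68, 1/68)
j=7 picked index 7: u0 ∈ [-3/136, 1/8)
intersection: [0, 1/68)

0 1/68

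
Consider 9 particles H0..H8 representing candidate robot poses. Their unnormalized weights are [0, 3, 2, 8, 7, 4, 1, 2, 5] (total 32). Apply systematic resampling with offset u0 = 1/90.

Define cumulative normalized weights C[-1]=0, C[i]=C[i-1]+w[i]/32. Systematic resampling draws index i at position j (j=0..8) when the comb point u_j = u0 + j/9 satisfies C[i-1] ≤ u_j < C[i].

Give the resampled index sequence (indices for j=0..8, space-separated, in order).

1 2 3 3 4 4 5 7 8

C = [0, 3/32, 5/32, 13/32, 5/8, 3/4, 25/32, 27/32, 1]
j=0: u_0=1/90 ∈ [0, 3/32) → index 1
j=1: u_1=11/90 ∈ [3/32, 5/32) → index 2
j=2: u_2=7/30 ∈ [5/32, 13/32) → index 3
j=3: u_3=31/90 ∈ [5/32, 13/32) → index 3
j=4: u_4=41/90 ∈ [13/32, 5/8) → index 4
j=5: u_5=17/30 ∈ [13/32, 5/8) → index 4
j=6: u_6=61/90 ∈ [5/8, 3/4) → index 5
j=7: u_7=71/90 ∈ [25/32, 27/32) → index 7
j=8: u_8=9/10 ∈ [27/32, 1) → index 8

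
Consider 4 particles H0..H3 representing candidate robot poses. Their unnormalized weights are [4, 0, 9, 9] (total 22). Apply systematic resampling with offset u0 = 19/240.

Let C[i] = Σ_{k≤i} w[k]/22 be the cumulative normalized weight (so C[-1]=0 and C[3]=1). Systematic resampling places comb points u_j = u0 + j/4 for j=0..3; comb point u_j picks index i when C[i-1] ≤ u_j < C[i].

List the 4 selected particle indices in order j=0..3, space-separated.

C = [2/11, 2/11, 13/22, 1]
j=0: u_0=19/240 ∈ [0, 2/11) → index 0
j=1: u_1=79/240 ∈ [2/11, 13/22) → index 2
j=2: u_2=139/240 ∈ [2/11, 13/22) → index 2
j=3: u_3=199/240 ∈ [13/22, 1) → index 3

0 2 2 3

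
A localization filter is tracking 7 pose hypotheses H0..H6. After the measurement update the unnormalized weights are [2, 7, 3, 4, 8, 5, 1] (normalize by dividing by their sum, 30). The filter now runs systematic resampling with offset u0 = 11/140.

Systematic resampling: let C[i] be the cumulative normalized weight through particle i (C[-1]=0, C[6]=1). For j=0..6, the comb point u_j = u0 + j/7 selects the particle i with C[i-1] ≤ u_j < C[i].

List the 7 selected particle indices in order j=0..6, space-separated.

C = [1/15, 3/10, 2/5, 8/15, 4/5, 29/30, 1]
j=0: u_0=11/140 ∈ [1/15, 3/10) → index 1
j=1: u_1=31/140 ∈ [1/15, 3/10) → index 1
j=2: u_2=51/140 ∈ [3/10, 2/5) → index 2
j=3: u_3=71/140 ∈ [2/5, 8/15) → index 3
j=4: u_4=13/20 ∈ [8/15, 4/5) → index 4
j=5: u_5=111/140 ∈ [8/15, 4/5) → index 4
j=6: u_6=131/140 ∈ [4/5, 29/30) → index 5

1 1 2 3 4 4 5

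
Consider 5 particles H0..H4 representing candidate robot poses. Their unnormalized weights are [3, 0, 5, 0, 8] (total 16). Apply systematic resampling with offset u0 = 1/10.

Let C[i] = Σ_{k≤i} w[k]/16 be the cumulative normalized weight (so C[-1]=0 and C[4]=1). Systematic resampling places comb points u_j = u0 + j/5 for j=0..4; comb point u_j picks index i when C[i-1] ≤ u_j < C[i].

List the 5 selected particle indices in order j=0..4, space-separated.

C = [3/16, 3/16, 1/2, 1/2, 1]
j=0: u_0=1/10 ∈ [0, 3/16) → index 0
j=1: u_1=3/10 ∈ [3/16, 1/2) → index 2
j=2: u_2=1/2 ∈ [1/2, 1) → index 4
j=3: u_3=7/10 ∈ [1/2, 1) → index 4
j=4: u_4=9/10 ∈ [1/2, 1) → index 4

0 2 4 4 4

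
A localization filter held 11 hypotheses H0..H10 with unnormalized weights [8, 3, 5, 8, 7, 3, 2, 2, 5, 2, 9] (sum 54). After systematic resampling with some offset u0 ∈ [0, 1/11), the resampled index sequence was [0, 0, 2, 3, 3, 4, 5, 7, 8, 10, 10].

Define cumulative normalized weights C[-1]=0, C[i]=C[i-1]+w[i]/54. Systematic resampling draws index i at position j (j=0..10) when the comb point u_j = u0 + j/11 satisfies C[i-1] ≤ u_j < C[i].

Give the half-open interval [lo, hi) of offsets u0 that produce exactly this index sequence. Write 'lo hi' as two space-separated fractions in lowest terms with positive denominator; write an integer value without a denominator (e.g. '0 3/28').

C = [4/27, 11/54, 8/27, 4/9, 31/54, 17/27, 2/3, 19/27, 43/54, 5/6, 1]
j=0 picked index 0: u0 ∈ [0, 4/27)
j=1 picked index 0: u0 ∈ [-1/11, 17/297)
j=2 picked index 2: u0 ∈ [13/594, 34/297)
j=3 picked index 3: u0 ∈ [7/297, 17/99)
j=4 picked index 3: u0 ∈ [-20/297, 8/99)
j=5 picked index 4: u0 ∈ [-1/99, 71/594)
j=6 picked index 5: u0 ∈ [17/594, 25/297)
j=7 picked index 7: u0 ∈ [1/33, 20/297)
j=8 picked index 8: u0 ∈ [-7/297, 41/594)
j=9 picked index 10: u0 ∈ [1/66, 2/11)
j=10 picked index 10: u0 ∈ [-5/66, 1/11)
intersection: [1/33, 17/297)

1/33 17/297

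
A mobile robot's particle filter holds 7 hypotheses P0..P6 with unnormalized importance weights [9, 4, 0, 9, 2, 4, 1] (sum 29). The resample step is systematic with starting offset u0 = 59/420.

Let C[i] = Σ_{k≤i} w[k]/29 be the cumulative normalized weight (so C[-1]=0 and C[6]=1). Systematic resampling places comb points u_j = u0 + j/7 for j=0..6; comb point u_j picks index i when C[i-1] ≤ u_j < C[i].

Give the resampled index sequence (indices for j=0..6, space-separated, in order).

C = [9/29, 13/29, 13/29, 22/29, 24/29, 28/29, 1]
j=0: u_0=59/420 ∈ [0, 9/29) → index 0
j=1: u_1=17/60 ∈ [0, 9/29) → index 0
j=2: u_2=179/420 ∈ [9/29, 13/29) → index 1
j=3: u_3=239/420 ∈ [13/29, 22/29) → index 3
j=4: u_4=299/420 ∈ [13/29, 22/29) → index 3
j=5: u_5=359/420 ∈ [24/29, 28/29) → index 5
j=6: u_6=419/420 ∈ [28/29, 1) → index 6

0 0 1 3 3 5 6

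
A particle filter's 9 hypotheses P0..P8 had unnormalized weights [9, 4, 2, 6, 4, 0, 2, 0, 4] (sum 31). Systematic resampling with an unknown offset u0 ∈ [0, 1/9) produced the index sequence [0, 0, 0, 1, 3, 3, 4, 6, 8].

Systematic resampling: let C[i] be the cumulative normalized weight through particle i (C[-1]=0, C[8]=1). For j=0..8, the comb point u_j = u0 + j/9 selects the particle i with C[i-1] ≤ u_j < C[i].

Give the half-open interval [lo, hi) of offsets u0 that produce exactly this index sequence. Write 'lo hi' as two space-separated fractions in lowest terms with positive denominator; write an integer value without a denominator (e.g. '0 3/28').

11/279 19/279

C = [9/31, 13/31, 15/31, 21/31, 25/31, 25/31, 27/31, 27/31, 1]
j=0 picked index 0: u0 ∈ [0, 9/31)
j=1 picked index 0: u0 ∈ [-1/9, 50/279)
j=2 picked index 0: u0 ∈ [-2/9, 19/279)
j=3 picked index 1: u0 ∈ [-4/93, 8/93)
j=4 picked index 3: u0 ∈ [11/279, 65/279)
j=5 picked index 3: u0 ∈ [-20/279, 34/279)
j=6 picked index 4: u0 ∈ [1/93, 13/93)
j=7 picked index 6: u0 ∈ [8/279, 26/279)
j=8 picked index 8: u0 ∈ [-5/279, 1/9)
intersection: [11/279, 19/279)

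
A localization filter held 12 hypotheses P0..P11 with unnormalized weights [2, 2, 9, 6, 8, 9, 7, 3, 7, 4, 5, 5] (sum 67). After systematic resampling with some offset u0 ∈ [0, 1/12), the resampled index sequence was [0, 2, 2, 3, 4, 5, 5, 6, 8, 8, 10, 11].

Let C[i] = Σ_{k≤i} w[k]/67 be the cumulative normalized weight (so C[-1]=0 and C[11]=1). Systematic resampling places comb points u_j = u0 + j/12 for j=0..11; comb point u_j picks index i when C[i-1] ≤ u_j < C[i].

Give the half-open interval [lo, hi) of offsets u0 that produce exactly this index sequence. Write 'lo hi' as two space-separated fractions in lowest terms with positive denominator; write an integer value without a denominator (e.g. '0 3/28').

4/201 11/402

C = [2/67, 4/67, 13/67, 19/67, 27/67, 36/67, 43/67, 46/67, 53/67, 57/67, 62/67, 1]
j=0 picked index 0: u0 ∈ [0, 2/67)
j=1 picked index 2: u0 ∈ [-19/804, 89/804)
j=2 picked index 2: u0 ∈ [-43/402, 11/402)
j=3 picked index 3: u0 ∈ [-15/268, 9/268)
j=4 picked index 4: u0 ∈ [-10/201, 14/201)
j=5 picked index 5: u0 ∈ [-11/804, 97/804)
j=6 picked index 5: u0 ∈ [-13/134, 5/134)
j=7 picked index 6: u0 ∈ [-37/804, 47/804)
j=8 picked index 8: u0 ∈ [4/201, 25/201)
j=9 picked index 8: u0 ∈ [-17/268, 11/268)
j=10 picked index 10: u0 ∈ [7/402, 37/402)
j=11 picked index 11: u0 ∈ [7/804, 1/12)
intersection: [4/201, 11/402)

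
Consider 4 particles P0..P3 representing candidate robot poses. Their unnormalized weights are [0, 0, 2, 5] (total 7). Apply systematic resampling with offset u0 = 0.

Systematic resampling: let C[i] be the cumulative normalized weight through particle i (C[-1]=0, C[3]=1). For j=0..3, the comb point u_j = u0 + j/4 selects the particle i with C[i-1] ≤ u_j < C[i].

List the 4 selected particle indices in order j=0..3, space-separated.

C = [0, 0, 2/7, 1]
j=0: u_0=0 ∈ [0, 2/7) → index 2
j=1: u_1=1/4 ∈ [0, 2/7) → index 2
j=2: u_2=1/2 ∈ [2/7, 1) → index 3
j=3: u_3=3/4 ∈ [2/7, 1) → index 3

2 2 3 3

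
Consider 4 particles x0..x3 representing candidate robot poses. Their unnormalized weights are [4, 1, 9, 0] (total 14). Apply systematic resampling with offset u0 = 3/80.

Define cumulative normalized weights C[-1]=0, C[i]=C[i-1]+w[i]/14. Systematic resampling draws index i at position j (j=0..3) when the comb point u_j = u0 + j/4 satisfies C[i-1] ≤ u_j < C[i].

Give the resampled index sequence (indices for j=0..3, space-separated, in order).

C = [2/7, 5/14, 1, 1]
j=0: u_0=3/80 ∈ [0, 2/7) → index 0
j=1: u_1=23/80 ∈ [2/7, 5/14) → index 1
j=2: u_2=43/80 ∈ [5/14, 1) → index 2
j=3: u_3=63/80 ∈ [5/14, 1) → index 2

0 1 2 2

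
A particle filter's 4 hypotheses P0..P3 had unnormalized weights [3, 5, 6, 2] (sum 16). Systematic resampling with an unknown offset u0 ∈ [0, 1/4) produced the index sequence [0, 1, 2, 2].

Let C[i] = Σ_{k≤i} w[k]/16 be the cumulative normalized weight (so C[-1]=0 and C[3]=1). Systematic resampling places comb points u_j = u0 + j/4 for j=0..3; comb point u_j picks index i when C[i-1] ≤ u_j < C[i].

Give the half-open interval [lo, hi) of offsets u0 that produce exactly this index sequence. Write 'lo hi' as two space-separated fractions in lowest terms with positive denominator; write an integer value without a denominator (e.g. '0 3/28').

C = [3/16, 1/2, 7/8, 1]
j=0 picked index 0: u0 ∈ [0, 3/16)
j=1 picked index 1: u0 ∈ [-1/16, 1/4)
j=2 picked index 2: u0 ∈ [0, 3/8)
j=3 picked index 2: u0 ∈ [-1/4, 1/8)
intersection: [0, 1/8)

0 1/8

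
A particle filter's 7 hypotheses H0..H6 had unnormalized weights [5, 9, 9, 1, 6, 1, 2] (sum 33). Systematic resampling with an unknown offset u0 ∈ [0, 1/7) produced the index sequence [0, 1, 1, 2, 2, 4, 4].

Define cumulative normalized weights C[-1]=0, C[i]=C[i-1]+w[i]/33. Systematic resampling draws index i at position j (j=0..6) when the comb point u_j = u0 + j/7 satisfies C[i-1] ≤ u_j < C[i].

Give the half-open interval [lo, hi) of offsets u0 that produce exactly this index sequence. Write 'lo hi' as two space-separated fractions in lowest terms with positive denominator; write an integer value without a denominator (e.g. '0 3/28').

1/77 4/77

C = [5/33, 14/33, 23/33, 8/11, 10/11, 31/33, 1]
j=0 picked index 0: u0 ∈ [0, 5/33)
j=1 picked index 1: u0 ∈ [2/231, 65/231)
j=2 picked index 1: u0 ∈ [-31/231, 32/231)
j=3 picked index 2: u0 ∈ [-1/231, 62/231)
j=4 picked index 2: u0 ∈ [-34/231, 29/231)
j=5 picked index 4: u0 ∈ [1/77, 15/77)
j=6 picked index 4: u0 ∈ [-10/77, 4/77)
intersection: [1/77, 4/77)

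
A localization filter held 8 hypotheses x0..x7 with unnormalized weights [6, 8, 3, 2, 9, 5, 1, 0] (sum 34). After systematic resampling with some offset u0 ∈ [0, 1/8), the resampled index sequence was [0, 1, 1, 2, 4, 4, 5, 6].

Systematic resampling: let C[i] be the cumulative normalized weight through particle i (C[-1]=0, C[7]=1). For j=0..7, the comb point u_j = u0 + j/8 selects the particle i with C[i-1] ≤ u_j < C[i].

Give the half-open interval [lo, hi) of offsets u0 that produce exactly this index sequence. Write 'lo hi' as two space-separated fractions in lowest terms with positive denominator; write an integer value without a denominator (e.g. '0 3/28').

C = [3/17, 7/17, 1/2, 19/34, 14/17, 33/34, 1, 1]
j=0 picked index 0: u0 ∈ [0, 3/17)
j=1 picked index 1: u0 ∈ [7/136, 39/136)
j=2 picked index 1: u0 ∈ [-5/68, 11/68)
j=3 picked index 2: u0 ∈ [5/136, 1/8)
j=4 picked index 4: u0 ∈ [1/17, 11/34)
j=5 picked index 4: u0 ∈ [-9/136, 27/136)
j=6 picked index 5: u0 ∈ [5/68, 15/68)
j=7 picked index 6: u0 ∈ [13/136, 1/8)
intersection: [13/136, 1/8)

13/136 1/8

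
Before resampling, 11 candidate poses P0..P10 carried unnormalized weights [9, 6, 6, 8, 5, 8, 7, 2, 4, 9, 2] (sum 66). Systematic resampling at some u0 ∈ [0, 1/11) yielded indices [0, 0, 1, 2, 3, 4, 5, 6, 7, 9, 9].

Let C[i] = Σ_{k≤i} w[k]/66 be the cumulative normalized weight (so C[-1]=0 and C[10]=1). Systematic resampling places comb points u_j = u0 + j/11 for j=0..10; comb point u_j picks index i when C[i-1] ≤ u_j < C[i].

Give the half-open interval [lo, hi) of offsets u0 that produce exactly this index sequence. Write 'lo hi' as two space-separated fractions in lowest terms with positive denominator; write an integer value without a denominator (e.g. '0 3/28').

1/66 1/22

C = [3/22, 5/22, 7/22, 29/66, 17/33, 7/11, 49/66, 17/22, 5/6, 32/33, 1]
j=0 picked index 0: u0 ∈ [0, 3/22)
j=1 picked index 0: u0 ∈ [-1/11, 1/22)
j=2 picked index 1: u0 ∈ [-1/22, 1/22)
j=3 picked index 2: u0 ∈ [-1/22, 1/22)
j=4 picked index 3: u0 ∈ [-1/22, 5/66)
j=5 picked index 4: u0 ∈ [-1/66, 2/33)
j=6 picked index 5: u0 ∈ [-1/33, 1/11)
j=7 picked index 6: u0 ∈ [0, 7/66)
j=8 picked index 7: u0 ∈ [1/66, 1/22)
j=9 picked index 9: u0 ∈ [1/66, 5/33)
j=10 picked index 9: u0 ∈ [-5/66, 2/33)
intersection: [1/66, 1/22)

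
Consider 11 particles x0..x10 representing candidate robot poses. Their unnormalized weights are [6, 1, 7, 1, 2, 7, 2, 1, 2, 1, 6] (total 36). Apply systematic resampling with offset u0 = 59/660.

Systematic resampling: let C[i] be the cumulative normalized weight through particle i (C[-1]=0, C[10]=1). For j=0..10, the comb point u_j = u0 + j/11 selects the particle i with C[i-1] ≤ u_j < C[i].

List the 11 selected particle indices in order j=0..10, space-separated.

C = [1/6, 7/36, 7/18, 5/12, 17/36, 2/3, 13/18, 3/4, 29/36, 5/6, 1]
j=0: u_0=59/660 ∈ [0, 1/6) → index 0
j=1: u_1=119/660 ∈ [1/6, 7/36) → index 1
j=2: u_2=179/660 ∈ [7/36, 7/18) → index 2
j=3: u_3=239/660 ∈ [7/36, 7/18) → index 2
j=4: u_4=299/660 ∈ [5/12, 17/36) → index 4
j=5: u_5=359/660 ∈ [17/36, 2/3) → index 5
j=6: u_6=419/660 ∈ [17/36, 2/3) → index 5
j=7: u_7=479/660 ∈ [13/18, 3/4) → index 7
j=8: u_8=49/60 ∈ [29/36, 5/6) → index 9
j=9: u_9=599/660 ∈ [5/6, 1) → index 10
j=10: u_10=659/660 ∈ [5/6, 1) → index 10

0 1 2 2 4 5 5 7 9 10 10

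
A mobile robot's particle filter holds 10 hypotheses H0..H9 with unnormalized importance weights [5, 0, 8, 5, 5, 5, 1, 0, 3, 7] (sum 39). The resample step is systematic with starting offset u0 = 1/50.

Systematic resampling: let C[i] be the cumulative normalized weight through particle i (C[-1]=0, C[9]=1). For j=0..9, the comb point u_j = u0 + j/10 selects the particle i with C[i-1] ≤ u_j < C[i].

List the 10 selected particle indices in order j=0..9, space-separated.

0 0 2 2 3 4 5 6 8 9

C = [5/39, 5/39, 1/3, 6/13, 23/39, 28/39, 29/39, 29/39, 32/39, 1]
j=0: u_0=1/50 ∈ [0, 5/39) → index 0
j=1: u_1=3/25 ∈ [0, 5/39) → index 0
j=2: u_2=11/50 ∈ [5/39, 1/3) → index 2
j=3: u_3=8/25 ∈ [5/39, 1/3) → index 2
j=4: u_4=21/50 ∈ [1/3, 6/13) → index 3
j=5: u_5=13/25 ∈ [6/13, 23/39) → index 4
j=6: u_6=31/50 ∈ [23/39, 28/39) → index 5
j=7: u_7=18/25 ∈ [28/39, 29/39) → index 6
j=8: u_8=41/50 ∈ [29/39, 32/39) → index 8
j=9: u_9=23/25 ∈ [32/39, 1) → index 9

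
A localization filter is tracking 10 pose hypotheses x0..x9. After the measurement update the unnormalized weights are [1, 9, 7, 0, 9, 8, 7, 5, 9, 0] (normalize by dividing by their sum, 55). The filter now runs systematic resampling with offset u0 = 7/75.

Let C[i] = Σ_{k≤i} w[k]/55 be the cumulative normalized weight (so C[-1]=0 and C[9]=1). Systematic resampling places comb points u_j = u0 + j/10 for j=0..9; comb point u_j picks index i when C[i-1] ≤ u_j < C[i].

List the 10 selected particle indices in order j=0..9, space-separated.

1 2 2 4 5 5 6 7 8 8

C = [1/55, 2/11, 17/55, 17/55, 26/55, 34/55, 41/55, 46/55, 1, 1]
j=0: u_0=7/75 ∈ [1/55, 2/11) → index 1
j=1: u_1=29/150 ∈ [2/11, 17/55) → index 2
j=2: u_2=22/75 ∈ [2/11, 17/55) → index 2
j=3: u_3=59/150 ∈ [17/55, 26/55) → index 4
j=4: u_4=37/75 ∈ [26/55, 34/55) → index 5
j=5: u_5=89/150 ∈ [26/55, 34/55) → index 5
j=6: u_6=52/75 ∈ [34/55, 41/55) → index 6
j=7: u_7=119/150 ∈ [41/55, 46/55) → index 7
j=8: u_8=67/75 ∈ [46/55, 1) → index 8
j=9: u_9=149/150 ∈ [46/55, 1) → index 8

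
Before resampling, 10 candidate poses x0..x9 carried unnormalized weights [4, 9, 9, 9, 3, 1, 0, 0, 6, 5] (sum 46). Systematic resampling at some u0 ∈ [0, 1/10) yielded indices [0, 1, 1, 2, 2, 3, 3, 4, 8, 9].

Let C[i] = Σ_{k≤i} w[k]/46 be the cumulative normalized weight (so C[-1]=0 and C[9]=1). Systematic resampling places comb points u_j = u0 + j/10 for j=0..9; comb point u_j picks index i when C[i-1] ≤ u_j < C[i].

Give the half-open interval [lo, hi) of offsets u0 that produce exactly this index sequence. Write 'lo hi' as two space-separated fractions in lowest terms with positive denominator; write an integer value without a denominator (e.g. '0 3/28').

0 9/230

C = [2/23, 13/46, 11/23, 31/46, 17/23, 35/46, 35/46, 35/46, 41/46, 1]
j=0 picked index 0: u0 ∈ [0, 2/23)
j=1 picked index 1: u0 ∈ [-3/230, 21/115)
j=2 picked index 1: u0 ∈ [-13/115, 19/230)
j=3 picked index 2: u0 ∈ [-2/115, 41/230)
j=4 picked index 2: u0 ∈ [-27/230, 9/115)
j=5 picked index 3: u0 ∈ [-1/46, 4/23)
j=6 picked index 3: u0 ∈ [-14/115, 17/230)
j=7 picked index 4: u0 ∈ [-3/115, 9/230)
j=8 picked index 8: u0 ∈ [-9/230, 21/230)
j=9 picked index 9: u0 ∈ [-1/115, 1/10)
intersection: [0, 9/230)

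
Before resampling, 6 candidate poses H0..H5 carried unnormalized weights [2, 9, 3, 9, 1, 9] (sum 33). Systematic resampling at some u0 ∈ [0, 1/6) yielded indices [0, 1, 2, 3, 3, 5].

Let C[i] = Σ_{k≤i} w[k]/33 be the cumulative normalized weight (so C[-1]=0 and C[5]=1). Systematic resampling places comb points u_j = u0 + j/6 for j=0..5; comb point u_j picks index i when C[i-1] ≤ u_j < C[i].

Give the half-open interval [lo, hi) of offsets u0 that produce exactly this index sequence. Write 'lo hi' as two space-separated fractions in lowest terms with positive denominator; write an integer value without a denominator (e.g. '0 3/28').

C = [2/33, 1/3, 14/33, 23/33, 8/11, 1]
j=0 picked index 0: u0 ∈ [0, 2/33)
j=1 picked index 1: u0 ∈ [-7/66, 1/6)
j=2 picked index 2: u0 ∈ [0, 1/11)
j=3 picked index 3: u0 ∈ [-5/66, 13/66)
j=4 picked index 3: u0 ∈ [-8/33, 1/33)
j=5 picked index 5: u0 ∈ [-7/66, 1/6)
intersection: [0, 1/33)

0 1/33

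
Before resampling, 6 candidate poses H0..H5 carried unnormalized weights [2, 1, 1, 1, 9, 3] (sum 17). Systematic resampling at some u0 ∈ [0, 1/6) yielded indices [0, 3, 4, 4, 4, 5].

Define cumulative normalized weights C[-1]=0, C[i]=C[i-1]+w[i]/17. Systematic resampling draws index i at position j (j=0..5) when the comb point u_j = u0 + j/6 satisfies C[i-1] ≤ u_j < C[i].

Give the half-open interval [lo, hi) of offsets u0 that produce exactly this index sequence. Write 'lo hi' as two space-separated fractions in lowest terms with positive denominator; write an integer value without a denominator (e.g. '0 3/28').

7/102 2/17

C = [2/17, 3/17, 4/17, 5/17, 14/17, 1]
j=0 picked index 0: u0 ∈ [0, 2/17)
j=1 picked index 3: u0 ∈ [7/102, 13/102)
j=2 picked index 4: u0 ∈ [-2/51, 25/51)
j=3 picked index 4: u0 ∈ [-7/34, 11/34)
j=4 picked index 4: u0 ∈ [-19/51, 8/51)
j=5 picked index 5: u0 ∈ [-1/102, 1/6)
intersection: [7/102, 2/17)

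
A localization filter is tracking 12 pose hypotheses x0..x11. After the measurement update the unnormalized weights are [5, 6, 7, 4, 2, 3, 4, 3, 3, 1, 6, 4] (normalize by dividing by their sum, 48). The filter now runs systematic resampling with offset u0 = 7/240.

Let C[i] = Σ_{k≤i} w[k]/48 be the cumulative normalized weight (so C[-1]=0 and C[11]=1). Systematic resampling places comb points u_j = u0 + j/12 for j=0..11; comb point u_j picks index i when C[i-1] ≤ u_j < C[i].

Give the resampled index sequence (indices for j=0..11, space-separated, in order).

0 1 1 2 2 3 5 6 7 9 10 11

C = [5/48, 11/48, 3/8, 11/24, 1/2, 9/16, 31/48, 17/24, 37/48, 19/24, 11/12, 1]
j=0: u_0=7/240 ∈ [0, 5/48) → index 0
j=1: u_1=9/80 ∈ [5/48, 11/48) → index 1
j=2: u_2=47/240 ∈ [5/48, 11/48) → index 1
j=3: u_3=67/240 ∈ [11/48, 3/8) → index 2
j=4: u_4=29/80 ∈ [11/48, 3/8) → index 2
j=5: u_5=107/240 ∈ [3/8, 11/24) → index 3
j=6: u_6=127/240 ∈ [1/2, 9/16) → index 5
j=7: u_7=49/80 ∈ [9/16, 31/48) → index 6
j=8: u_8=167/240 ∈ [31/48, 17/24) → index 7
j=9: u_9=187/240 ∈ [37/48, 19/24) → index 9
j=10: u_10=69/80 ∈ [19/24, 11/12) → index 10
j=11: u_11=227/240 ∈ [11/12, 1) → index 11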